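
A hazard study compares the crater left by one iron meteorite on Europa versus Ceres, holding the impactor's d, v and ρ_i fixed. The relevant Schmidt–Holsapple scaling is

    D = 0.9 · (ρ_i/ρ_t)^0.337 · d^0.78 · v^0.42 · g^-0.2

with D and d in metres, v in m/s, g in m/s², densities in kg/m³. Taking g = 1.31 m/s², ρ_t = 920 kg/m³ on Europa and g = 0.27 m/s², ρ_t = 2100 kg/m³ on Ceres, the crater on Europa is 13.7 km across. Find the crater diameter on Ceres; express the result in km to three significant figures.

The impactor-only factors (d, v, ρ_i) cancel in the ratio, leaving D_Ceres/D_Europa = (g_Ceres/g_Europa)^-0.2 · (ρ_t,Europa/ρ_t,Ceres)^0.337.
(0.27/1.31)^-0.2 = 0.2061^-0.2 = 1.371
(920/2100)^0.337 = 0.4381^0.337 = 0.7572
Ratio = 1.371 × 0.7572 = 1.038
D_Ceres = 1.038 × 13.7 km = 14.2 km

D ≈ 14.2 km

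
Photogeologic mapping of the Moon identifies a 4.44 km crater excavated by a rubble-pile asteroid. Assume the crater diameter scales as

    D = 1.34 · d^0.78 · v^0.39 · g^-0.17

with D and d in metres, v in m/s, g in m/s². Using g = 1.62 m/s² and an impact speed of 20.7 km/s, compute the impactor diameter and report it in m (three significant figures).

Rearranging for d: d = [D / (1.34 · 20700^0.39 · 1.62^-0.17)]^(1/0.78).
D = 4440 m.
20700^0.39 = 48.22
1.62^-0.17 = 0.9213
Denominator = 1.34 × 48.22 × 0.9213 = 59.53
D / 59.53 = 4440 / 59.53 = 74.58
d = 74.58^(1/0.78) = 74.58^1.2821 = 251.7 m

d ≈ 252 m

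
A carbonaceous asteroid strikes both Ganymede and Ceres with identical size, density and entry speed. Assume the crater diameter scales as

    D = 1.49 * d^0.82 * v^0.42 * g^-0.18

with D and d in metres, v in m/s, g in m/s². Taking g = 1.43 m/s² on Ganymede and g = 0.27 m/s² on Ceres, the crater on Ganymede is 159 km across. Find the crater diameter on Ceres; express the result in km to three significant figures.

All impactor-dependent factors cancel in the ratio, leaving D_Ceres/D_Ganymede = (g_Ceres/g_Ganymede)^-0.18.
(0.27/1.43)^-0.18 = 0.1888^-0.18 = 1.350
D_Ceres = 1.350 × 159 km = 215 km

D ≈ 215 km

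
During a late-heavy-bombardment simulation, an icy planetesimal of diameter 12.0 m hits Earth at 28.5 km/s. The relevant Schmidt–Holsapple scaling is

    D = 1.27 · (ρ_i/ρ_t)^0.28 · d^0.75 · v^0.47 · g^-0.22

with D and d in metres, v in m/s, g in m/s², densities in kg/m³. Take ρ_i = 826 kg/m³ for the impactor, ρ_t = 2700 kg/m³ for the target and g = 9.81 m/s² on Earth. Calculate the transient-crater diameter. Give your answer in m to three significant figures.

In SI units: v = 28500 m/s.
(ρ_i/ρ_t)^0.28 = (826/2700)^0.28 = 0.7177
d^0.75 = 12^0.75 = 6.447
v^0.47 = 28500^0.47 = 124.1
g^-0.22 = 9.81^-0.22 = 0.6051
D = 1.27 × 0.7177 × 6.447 × 124.1 × 0.6051 = 441.3 m

D ≈ 441 m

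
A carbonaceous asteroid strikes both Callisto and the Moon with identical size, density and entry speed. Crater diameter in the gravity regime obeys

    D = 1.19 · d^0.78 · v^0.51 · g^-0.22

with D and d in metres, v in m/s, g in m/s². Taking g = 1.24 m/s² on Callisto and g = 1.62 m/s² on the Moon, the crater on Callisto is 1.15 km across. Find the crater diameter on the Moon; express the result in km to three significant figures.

D ≈ 1.08 km

All impactor-dependent factors cancel in the ratio, leaving D_Moon/D_Callisto = (g_Moon/g_Callisto)^-0.22.
(1.62/1.24)^-0.22 = 1.306^-0.22 = 0.9430
D_Moon = 0.9430 × 1.15 km = 1.08 km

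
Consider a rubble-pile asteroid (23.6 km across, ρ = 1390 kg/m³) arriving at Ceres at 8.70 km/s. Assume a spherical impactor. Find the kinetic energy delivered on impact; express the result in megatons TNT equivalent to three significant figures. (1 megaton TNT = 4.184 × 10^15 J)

d = 23600 m; v = 8700 m/s.
Mass m = (π/6) ρ d³ = (π/6) × 1390 × (23600)³ = 9.566 × 10^15 kg
E = ½ m v² = 0.5 × 9.566 × 10^15 × (8700)² = 3.620 × 10^23 J
   = 3.620 × 10^23 / 4.184×10^15 = 8.652 × 10^7 Mt

E ≈ 8.65 × 10^7 Mt TNT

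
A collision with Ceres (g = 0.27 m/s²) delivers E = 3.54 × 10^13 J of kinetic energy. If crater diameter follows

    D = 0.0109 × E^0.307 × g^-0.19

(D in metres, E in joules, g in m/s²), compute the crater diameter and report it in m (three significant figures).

D ≈ 202 m

E^0.307 = (3.54 × 10^13)^0.307 = 1.444 × 10^4
g^-0.19 = 0.27^-0.19 = 1.282
D = 0.0109 × 1.444 × 10^4 × 1.282 = 201.8 m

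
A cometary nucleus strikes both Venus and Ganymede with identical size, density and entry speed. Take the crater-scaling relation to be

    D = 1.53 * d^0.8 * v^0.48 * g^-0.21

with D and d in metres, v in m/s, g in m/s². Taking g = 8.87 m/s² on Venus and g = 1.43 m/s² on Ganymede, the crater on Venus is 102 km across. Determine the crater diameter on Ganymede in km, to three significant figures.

All impactor-dependent factors cancel in the ratio, leaving D_Ganymede/D_Venus = (g_Ganymede/g_Venus)^-0.21.
(1.43/8.87)^-0.21 = 0.1612^-0.21 = 1.467
D_Ganymede = 1.467 × 102 km = 150 km

D ≈ 150 km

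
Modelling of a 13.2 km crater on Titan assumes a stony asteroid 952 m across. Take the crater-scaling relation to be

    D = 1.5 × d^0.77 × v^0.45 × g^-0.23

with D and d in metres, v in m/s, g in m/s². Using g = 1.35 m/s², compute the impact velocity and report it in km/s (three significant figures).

v ≈ 5.44 km/s

Rearranging for v: v = [D / (1.5 · 952^0.77 · 1.35^-0.23)]^(1/0.45).
D = 13200 m.
952^0.77 = 196.6
1.35^-0.23 = 0.9333
Denominator = 1.5 × 196.6 × 0.9333 = 275.2
D / 275.2 = 13200 / 275.2 = 47.97
v = 47.97^(1/0.45) = 47.97^2.2222 = 5438 m/s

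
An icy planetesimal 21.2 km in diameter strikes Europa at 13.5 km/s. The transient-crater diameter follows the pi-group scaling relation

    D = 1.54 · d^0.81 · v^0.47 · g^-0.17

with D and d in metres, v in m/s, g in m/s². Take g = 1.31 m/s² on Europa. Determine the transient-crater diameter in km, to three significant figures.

D ≈ 410 km

In SI units: d = 21200 m, v = 13500 m/s.
d^0.81 = 21200^0.81 = 3194
v^0.47 = 13500^0.47 = 87.35
g^-0.17 = 1.31^-0.17 = 0.9551
D = 1.54 × 3194 × 87.35 × 0.9551 = 4.104 × 10^5 m
   = 410.4 km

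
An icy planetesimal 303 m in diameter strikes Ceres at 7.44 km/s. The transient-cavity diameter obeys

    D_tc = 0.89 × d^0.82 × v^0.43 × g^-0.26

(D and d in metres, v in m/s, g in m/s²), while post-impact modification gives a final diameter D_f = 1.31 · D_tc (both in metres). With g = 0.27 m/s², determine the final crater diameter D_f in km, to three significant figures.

v = 7440 m/s.
d^0.82 = 303^0.82 = 108.3
v^0.43 = 7440^0.43 = 46.21
g^-0.26 = 0.27^-0.26 = 1.406
D_tc = 0.89 × 108.3 × 46.21 × 1.406 = 6262 m
D_f = 1.31 × 6262 = 8203 m
     = 8.203 km

D_f ≈ 8.20 km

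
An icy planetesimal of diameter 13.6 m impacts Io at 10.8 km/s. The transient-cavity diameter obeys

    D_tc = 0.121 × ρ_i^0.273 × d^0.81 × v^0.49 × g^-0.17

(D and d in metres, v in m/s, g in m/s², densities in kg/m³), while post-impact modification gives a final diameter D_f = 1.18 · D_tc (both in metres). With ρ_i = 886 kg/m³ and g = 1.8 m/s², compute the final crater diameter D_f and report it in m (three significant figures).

D_f ≈ 646 m

v = 10800 m/s.
ρ_i^0.273 = 886^0.273 = 6.377
d^0.81 = 13.6^0.81 = 8.283
v^0.49 = 10800^0.49 = 94.71
g^-0.17 = 1.8^-0.17 = 0.9049
D_tc = 0.121 × 6.377 × 8.283 × 94.71 × 0.9049 = 547.8 m
D_f = 1.18 × 547.8 = 646.4 m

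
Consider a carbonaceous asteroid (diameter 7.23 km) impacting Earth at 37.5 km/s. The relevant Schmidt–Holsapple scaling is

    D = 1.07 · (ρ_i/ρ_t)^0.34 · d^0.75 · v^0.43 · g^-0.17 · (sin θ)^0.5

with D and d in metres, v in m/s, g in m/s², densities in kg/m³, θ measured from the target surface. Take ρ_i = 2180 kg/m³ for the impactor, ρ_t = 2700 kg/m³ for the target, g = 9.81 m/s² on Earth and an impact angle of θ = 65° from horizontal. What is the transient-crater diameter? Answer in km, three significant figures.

D ≈ 46.7 km

In SI units: d = 7230 m, v = 37500 m/s.
(ρ_i/ρ_t)^0.34 = (2180/2700)^0.34 = 0.9298
d^0.75 = 7230^0.75 = 784.1
v^0.43 = 37500^0.43 = 92.65
g^-0.17 = 9.81^-0.17 = 0.6783
(sin 65°)^0.5 = 0.9063^0.5 = 0.9520
D = 1.07 × 0.9298 × 784.1 × 92.65 × 0.6783 × 0.9520 = 46671 m
   = 46.67 km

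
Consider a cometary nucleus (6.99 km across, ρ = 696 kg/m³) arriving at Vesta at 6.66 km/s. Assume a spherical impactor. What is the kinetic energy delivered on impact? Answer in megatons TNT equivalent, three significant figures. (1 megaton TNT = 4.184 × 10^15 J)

E ≈ 6.60 × 10^5 Mt TNT

d = 6990 m; v = 6660 m/s.
Mass m = (π/6) ρ d³ = (π/6) × 696 × (6990)³ = 1.245 × 10^14 kg
E = ½ m v² = 0.5 × 1.245 × 10^14 × (6660)² = 2.761 × 10^21 J
   = 2.761 × 10^21 / 4.184×10^15 = 6.599 × 10^5 Mt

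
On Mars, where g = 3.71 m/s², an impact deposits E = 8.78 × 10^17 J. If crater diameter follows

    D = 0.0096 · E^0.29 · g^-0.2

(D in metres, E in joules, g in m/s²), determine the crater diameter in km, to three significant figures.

D ≈ 1.18 km

E^0.29 = (8.78 × 10^17)^0.29 = 1.598 × 10^5
g^-0.2 = 3.71^-0.2 = 0.7694
D = 0.0096 × 1.598 × 10^5 × 0.7694 = 1180 m
   = 1.180 km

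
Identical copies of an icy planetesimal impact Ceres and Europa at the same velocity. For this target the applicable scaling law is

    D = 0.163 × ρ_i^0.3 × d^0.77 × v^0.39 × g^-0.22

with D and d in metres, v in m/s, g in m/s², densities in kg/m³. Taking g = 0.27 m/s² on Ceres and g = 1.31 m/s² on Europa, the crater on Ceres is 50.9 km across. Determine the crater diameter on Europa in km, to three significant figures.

D ≈ 36.0 km

All impactor-dependent factors cancel in the ratio, leaving D_Europa/D_Ceres = (g_Europa/g_Ceres)^-0.22.
(1.31/0.27)^-0.22 = 4.852^-0.22 = 0.7065
D_Europa = 0.7065 × 50.9 km = 36.0 km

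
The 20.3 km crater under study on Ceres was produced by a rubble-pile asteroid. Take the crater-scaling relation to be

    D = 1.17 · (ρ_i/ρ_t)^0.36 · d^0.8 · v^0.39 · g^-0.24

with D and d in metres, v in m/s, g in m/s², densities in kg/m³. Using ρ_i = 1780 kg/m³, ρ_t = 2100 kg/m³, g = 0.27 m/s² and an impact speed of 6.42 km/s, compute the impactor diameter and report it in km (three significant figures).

Rearranging for d: d = [D / (1.17 · (1780/2100)^0.36 · 6420^0.39 · 0.27^-0.24)]^(1/0.8).
D = 20300 m.
(1780/2100)^0.36 = 0.9422
6420^0.39 = 30.54
0.27^-0.24 = 1.369
Denominator = 1.17 × 0.9422 × 30.54 × 1.369 = 46.09
D / 46.09 = 20300 / 46.09 = 440.4
d = 440.4^(1/0.8) = 440.4^1.25 = 2017 m

d ≈ 2.02 km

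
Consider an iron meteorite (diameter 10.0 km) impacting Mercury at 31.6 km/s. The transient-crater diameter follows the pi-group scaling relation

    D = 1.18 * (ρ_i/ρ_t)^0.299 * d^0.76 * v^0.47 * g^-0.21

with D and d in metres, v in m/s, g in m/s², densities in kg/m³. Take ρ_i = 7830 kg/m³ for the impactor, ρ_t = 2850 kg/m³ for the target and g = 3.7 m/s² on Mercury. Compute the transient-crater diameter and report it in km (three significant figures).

In SI units: d = 10000 m, v = 31600 m/s.
(ρ_i/ρ_t)^0.299 = (7830/2850)^0.299 = 1.353
d^0.76 = 10000^0.76 = 1096
v^0.47 = 31600^0.47 = 130.3
g^-0.21 = 3.7^-0.21 = 0.7598
D = 1.18 × 1.353 × 1096 × 130.3 × 0.7598 = 1.732 × 10^5 m
   = 173.2 km

D ≈ 173 km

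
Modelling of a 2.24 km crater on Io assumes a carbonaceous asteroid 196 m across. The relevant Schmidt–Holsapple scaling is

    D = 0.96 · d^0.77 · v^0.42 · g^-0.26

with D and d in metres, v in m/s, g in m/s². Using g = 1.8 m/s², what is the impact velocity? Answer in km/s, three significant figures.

v ≈ 9.43 km/s

Rearranging for v: v = [D / (0.96 · 196^0.77 · 1.8^-0.26)]^(1/0.42).
D = 2240 m.
196^0.77 = 58.22
1.8^-0.26 = 0.8583
Denominator = 0.96 × 58.22 × 0.8583 = 47.97
D / 47.97 = 2240 / 47.97 = 46.70
v = 46.70^(1/0.42) = 46.70^2.381 = 9433 m/s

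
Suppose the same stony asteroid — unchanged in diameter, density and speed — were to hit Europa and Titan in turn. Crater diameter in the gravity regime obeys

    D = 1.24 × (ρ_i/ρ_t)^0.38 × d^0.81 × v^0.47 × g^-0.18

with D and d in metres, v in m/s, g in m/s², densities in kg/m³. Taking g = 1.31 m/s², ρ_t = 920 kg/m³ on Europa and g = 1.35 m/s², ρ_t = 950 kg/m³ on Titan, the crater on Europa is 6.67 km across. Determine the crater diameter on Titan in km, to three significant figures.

The impactor-only factors (d, v, ρ_i) cancel in the ratio, leaving D_Titan/D_Europa = (g_Titan/g_Europa)^-0.18 · (ρ_t,Europa/ρ_t,Titan)^0.38.
(1.35/1.31)^-0.18 = 1.031^-0.18 = 0.9945
(920/950)^0.38 = 0.9684^0.38 = 0.9879
Ratio = 0.9945 × 0.9879 = 0.9825
D_Titan = 0.9825 × 6.67 km = 6.55 km

D ≈ 6.55 km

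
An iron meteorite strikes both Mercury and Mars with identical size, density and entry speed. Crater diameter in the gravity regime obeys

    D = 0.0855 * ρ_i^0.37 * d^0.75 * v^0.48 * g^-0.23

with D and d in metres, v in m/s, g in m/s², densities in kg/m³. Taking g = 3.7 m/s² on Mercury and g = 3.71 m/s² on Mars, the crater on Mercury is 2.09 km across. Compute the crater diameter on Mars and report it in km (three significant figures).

All impactor-dependent factors cancel in the ratio, leaving D_Mars/D_Mercury = (g_Mars/g_Mercury)^-0.23.
(3.71/3.7)^-0.23 = 1.003^-0.23 = 0.9993
D_Mars = 0.9993 × 2.09 km = 2.09 km

D ≈ 2.09 km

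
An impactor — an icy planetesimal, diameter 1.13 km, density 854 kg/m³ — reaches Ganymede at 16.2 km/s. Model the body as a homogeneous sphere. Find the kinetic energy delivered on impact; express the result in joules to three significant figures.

E ≈ 8.47 × 10^19 J

d = 1130 m; v = 16200 m/s.
Mass m = (π/6) ρ d³ = (π/6) × 854 × (1130)³ = 6.452 × 10^11 kg
E = ½ m v² = 0.5 × 6.452 × 10^11 × (16200)² = 8.466 × 10^19 J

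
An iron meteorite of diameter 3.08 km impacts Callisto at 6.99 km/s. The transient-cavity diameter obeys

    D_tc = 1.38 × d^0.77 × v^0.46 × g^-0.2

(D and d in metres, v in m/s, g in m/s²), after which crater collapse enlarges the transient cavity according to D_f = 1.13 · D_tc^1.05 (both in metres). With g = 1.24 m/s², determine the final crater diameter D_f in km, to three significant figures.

D_f ≈ 72.1 km

In SI: d = 3080 m, v = 6990 m/s.
d^0.77 = 3080^0.77 = 485.5
v^0.46 = 6990^0.46 = 58.68
g^-0.2 = 1.24^-0.2 = 0.9579
D_tc = 1.38 × 485.5 × 58.68 × 0.9579 = 37660 m
D_f = 1.13 × (37660)^1.05 = 72070 m
     = 72.07 km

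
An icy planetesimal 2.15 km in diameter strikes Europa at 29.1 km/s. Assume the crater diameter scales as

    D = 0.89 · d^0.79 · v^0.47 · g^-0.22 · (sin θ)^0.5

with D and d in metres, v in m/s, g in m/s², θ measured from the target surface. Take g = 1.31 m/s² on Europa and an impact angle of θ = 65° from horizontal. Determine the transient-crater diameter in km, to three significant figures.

D ≈ 42.9 km

In SI units: d = 2150 m, v = 29100 m/s.
d^0.79 = 2150^0.79 = 429.2
v^0.47 = 29100^0.47 = 125.3
g^-0.22 = 1.31^-0.22 = 0.9423
(sin 65°)^0.5 = 0.9063^0.5 = 0.9520
D = 0.89 × 429.2 × 125.3 × 0.9423 × 0.9520 = 42937 m
   = 42.94 km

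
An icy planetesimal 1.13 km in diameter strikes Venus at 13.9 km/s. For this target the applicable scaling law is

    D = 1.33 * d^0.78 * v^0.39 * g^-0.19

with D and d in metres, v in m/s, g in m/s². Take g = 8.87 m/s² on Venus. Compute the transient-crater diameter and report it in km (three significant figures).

D ≈ 8.73 km

In SI units: d = 1130 m, v = 13900 m/s.
d^0.78 = 1130^0.78 = 240.7
v^0.39 = 13900^0.39 = 41.28
g^-0.19 = 8.87^-0.19 = 0.6605
D = 1.33 × 240.7 × 41.28 × 0.6605 = 8729 m
   = 8.729 km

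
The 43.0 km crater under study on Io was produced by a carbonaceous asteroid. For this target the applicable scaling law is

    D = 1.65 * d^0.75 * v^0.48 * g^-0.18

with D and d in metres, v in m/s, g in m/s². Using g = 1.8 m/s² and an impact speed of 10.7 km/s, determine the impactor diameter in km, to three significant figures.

Rearranging for d: d = [D / (1.65 · 10700^0.48 · 1.8^-0.18)]^(1/0.75).
D = 43000 m.
10700^0.48 = 85.92
1.8^-0.18 = 0.8996
Denominator = 1.65 × 85.92 × 0.8996 = 127.5
D / 127.5 = 43000 / 127.5 = 337.3
d = 337.3^(1/0.75) = 337.3^1.3333 = 2347 m

d ≈ 2.35 km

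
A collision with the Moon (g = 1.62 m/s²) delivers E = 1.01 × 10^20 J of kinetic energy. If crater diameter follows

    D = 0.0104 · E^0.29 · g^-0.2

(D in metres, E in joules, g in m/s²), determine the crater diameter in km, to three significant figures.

D ≈ 5.98 km

E^0.29 = (1.01 × 10^20)^0.29 = 6.328 × 10^5
g^-0.2 = 1.62^-0.2 = 0.9080
D = 0.0104 × 6.328 × 10^5 × 0.9080 = 5976 m
   = 5.976 km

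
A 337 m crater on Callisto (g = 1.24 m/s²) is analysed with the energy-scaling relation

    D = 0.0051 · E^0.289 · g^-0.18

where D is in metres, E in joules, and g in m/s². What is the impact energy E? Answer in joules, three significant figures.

E ≈ 5.45 × 10^16 J

Rearranging: E = [D / (0.0051 · g^-0.18)]^(1/0.289).
g^-0.18 = 1.24^-0.18 = 0.9620
D / (0.0051 × 0.9620) = 337 / (4.906 × 10^-3) = 6.869 × 10^4
E = (6.869 × 10^4)^3.4602 = 5.453 × 10^16 J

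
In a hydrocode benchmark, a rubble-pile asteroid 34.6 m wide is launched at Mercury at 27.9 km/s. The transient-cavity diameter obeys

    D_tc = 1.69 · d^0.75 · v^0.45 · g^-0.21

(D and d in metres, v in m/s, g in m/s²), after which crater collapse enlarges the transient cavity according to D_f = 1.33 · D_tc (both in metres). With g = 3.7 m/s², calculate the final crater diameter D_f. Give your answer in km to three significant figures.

D_f ≈ 2.44 km

v = 27900 m/s.
d^0.75 = 34.6^0.75 = 14.27
v^0.45 = 27900^0.45 = 100.1
g^-0.21 = 3.7^-0.21 = 0.7598
D_tc = 1.69 × 14.27 × 100.1 × 0.7598 = 1834 m
D_f = 1.33 × 1834 = 2439 m
     = 2.439 km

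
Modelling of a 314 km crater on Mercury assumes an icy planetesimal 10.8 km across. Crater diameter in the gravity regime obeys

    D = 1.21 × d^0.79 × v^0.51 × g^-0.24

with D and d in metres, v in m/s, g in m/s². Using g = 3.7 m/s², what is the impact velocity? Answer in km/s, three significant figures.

v ≈ 43.2 km/s

Rearranging for v: v = [D / (1.21 · 10800^0.79 · 3.7^-0.24)]^(1/0.51).
D = 314000 m.
10800^0.79 = 1536
3.7^-0.24 = 0.7305
Denominator = 1.21 × 1536 × 0.7305 = 1358
D / 1358 = 314000 / 1358 = 231.2
v = 231.2^(1/0.51) = 231.2^1.9608 = 43182 m/s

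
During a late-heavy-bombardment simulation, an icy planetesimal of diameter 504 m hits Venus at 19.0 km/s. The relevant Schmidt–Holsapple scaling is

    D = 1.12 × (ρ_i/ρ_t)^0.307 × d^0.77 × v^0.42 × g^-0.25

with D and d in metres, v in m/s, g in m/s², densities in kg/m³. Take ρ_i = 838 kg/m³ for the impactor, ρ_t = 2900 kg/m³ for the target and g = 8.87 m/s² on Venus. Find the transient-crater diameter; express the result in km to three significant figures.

In SI units: v = 19000 m/s.
(ρ_i/ρ_t)^0.307 = (838/2900)^0.307 = 0.6831
d^0.77 = 504^0.77 = 120.5
v^0.42 = 19000^0.42 = 62.67
g^-0.25 = 8.87^-0.25 = 0.5795
D = 1.12 × 0.6831 × 120.5 × 62.67 × 0.5795 = 3348 m
   = 3.348 km

D ≈ 3.35 km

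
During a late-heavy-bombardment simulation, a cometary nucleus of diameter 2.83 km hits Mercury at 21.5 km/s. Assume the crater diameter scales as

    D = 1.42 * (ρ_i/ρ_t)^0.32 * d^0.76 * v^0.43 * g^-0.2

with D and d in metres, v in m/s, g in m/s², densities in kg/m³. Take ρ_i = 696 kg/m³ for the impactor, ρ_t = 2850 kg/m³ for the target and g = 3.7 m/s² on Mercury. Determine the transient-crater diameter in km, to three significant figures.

D ≈ 21.3 km

In SI units: d = 2830 m, v = 21500 m/s.
(ρ_i/ρ_t)^0.32 = (696/2850)^0.32 = 0.6369
d^0.76 = 2830^0.76 = 420.1
v^0.43 = 21500^0.43 = 72.94
g^-0.2 = 3.7^-0.2 = 0.7698
D = 1.42 × 0.6369 × 420.1 × 72.94 × 0.7698 = 21333 m
   = 21.33 km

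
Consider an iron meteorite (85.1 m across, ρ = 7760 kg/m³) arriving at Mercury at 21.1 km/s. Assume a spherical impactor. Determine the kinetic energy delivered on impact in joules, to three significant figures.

v = 21100 m/s.
Mass m = (π/6) ρ d³ = (π/6) × 7760 × (85.1)³ = 2.504 × 10^9 kg
E = ½ m v² = 0.5 × 2.504 × 10^9 × (21100)² = 5.574 × 10^17 J

E ≈ 5.57 × 10^17 J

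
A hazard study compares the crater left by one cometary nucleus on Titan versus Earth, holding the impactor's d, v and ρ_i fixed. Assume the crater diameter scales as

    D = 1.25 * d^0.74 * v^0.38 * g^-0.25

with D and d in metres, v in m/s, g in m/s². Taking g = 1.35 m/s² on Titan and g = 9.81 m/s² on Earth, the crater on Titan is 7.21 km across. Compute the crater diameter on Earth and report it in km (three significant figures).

All impactor-dependent factors cancel in the ratio, leaving D_Earth/D_Titan = (g_Earth/g_Titan)^-0.25.
(9.81/1.35)^-0.25 = 7.267^-0.25 = 0.6091
D_Earth = 0.6091 × 7.21 km = 4.39 km

D ≈ 4.39 km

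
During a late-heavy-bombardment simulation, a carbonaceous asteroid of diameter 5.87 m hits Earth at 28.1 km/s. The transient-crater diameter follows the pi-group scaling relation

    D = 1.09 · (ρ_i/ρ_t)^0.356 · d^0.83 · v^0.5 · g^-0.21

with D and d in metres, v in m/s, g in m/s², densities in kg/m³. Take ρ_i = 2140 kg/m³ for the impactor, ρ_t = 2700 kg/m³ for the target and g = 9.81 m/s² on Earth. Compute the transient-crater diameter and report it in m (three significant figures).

In SI units: v = 28100 m/s.
(ρ_i/ρ_t)^0.356 = (2140/2700)^0.356 = 0.9206
d^0.83 = 5.87^0.83 = 4.345
v^0.5 = 28100^0.5 = 167.6
g^-0.21 = 9.81^-0.21 = 0.6191
D = 1.09 × 0.9206 × 4.345 × 167.6 × 0.6191 = 452.4 m

D ≈ 452 m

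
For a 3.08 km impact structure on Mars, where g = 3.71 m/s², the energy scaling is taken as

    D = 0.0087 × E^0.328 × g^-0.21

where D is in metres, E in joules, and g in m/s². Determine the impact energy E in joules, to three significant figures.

E ≈ 1.92 × 10^17 J

Rearranging: E = [D / (0.0087 · g^-0.21)]^(1/0.328).
D = 3080 m.
g^-0.21 = 3.71^-0.21 = 0.7593
D / (0.0087 × 0.7593) = 3080 / (6.606 × 10^-3) = 4.662 × 10^5
E = (4.662 × 10^5)^3.0488 = 1.916 × 10^17 J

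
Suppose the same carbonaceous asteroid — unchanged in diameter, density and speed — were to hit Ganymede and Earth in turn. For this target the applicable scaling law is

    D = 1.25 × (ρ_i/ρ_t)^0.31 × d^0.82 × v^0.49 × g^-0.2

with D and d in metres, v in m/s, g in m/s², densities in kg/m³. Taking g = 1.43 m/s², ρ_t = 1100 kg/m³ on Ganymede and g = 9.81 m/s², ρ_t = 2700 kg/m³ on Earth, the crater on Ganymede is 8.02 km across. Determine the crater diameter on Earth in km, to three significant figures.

The impactor-only factors (d, v, ρ_i) cancel in the ratio, leaving D_Earth/D_Ganymede = (g_Earth/g_Ganymede)^-0.2 · (ρ_t,Ganymede/ρ_t,Earth)^0.31.
(9.81/1.43)^-0.2 = 6.860^-0.2 = 0.6804
(1100/2700)^0.31 = 0.4074^0.31 = 0.7570
Ratio = 0.6804 × 0.7570 = 0.5151
D_Earth = 0.5151 × 8.02 km = 4.13 km

D ≈ 4.13 km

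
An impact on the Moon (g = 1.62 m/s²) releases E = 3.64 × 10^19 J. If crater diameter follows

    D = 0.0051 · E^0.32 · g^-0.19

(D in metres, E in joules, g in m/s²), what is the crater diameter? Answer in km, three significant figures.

E^0.32 = (3.64 × 10^19)^0.32 = 1.818 × 10^6
g^-0.19 = 1.62^-0.19 = 0.9124
D = 0.0051 × 1.818 × 10^6 × 0.9124 = 8460 m
   = 8.460 km

D ≈ 8.46 km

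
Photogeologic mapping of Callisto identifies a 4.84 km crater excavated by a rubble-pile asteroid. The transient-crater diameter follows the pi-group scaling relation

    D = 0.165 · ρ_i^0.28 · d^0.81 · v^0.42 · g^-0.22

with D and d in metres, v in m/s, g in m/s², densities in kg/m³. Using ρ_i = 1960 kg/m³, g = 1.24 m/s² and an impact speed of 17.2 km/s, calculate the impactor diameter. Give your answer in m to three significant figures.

Rearranging for d: d = [D / (0.165 · 1960^0.28 · 17200^0.42 · 1.24^-0.22)]^(1/0.81).
D = 4840 m.
1960^0.28 = 8.353
17200^0.42 = 60.11
1.24^-0.22 = 0.9538
Denominator = 0.165 × 8.353 × 60.11 × 0.9538 = 79.02
D / 79.02 = 4840 / 79.02 = 61.25
d = 61.25^(1/0.81) = 61.25^1.2346 = 160.8 m

d ≈ 161 m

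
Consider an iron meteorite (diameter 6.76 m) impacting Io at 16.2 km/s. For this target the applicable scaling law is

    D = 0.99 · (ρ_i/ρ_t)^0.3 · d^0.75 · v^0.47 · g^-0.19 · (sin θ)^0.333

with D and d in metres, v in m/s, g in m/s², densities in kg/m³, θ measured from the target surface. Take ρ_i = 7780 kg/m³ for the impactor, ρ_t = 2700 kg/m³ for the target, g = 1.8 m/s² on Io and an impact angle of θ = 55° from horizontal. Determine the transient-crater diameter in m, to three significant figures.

In SI units: v = 16200 m/s.
(ρ_i/ρ_t)^0.3 = (7780/2700)^0.3 = 1.374
d^0.75 = 6.76^0.75 = 4.192
v^0.47 = 16200^0.47 = 95.16
g^-0.19 = 1.8^-0.19 = 0.8943
(sin 55°)^0.333 = 0.8192^0.333 = 0.9357
D = 0.99 × 1.374 × 4.192 × 95.16 × 0.8943 × 0.9357 = 454.1 m

D ≈ 454 m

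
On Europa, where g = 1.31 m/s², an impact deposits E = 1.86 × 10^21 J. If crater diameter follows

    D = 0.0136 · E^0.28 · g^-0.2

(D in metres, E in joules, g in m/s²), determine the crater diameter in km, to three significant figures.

E^0.28 = (1.86 × 10^21)^0.28 = 9.025 × 10^5
g^-0.2 = 1.31^-0.2 = 0.9474
D = 0.0136 × 9.025 × 10^5 × 0.9474 = 11628 m
   = 11.63 km

D ≈ 11.6 km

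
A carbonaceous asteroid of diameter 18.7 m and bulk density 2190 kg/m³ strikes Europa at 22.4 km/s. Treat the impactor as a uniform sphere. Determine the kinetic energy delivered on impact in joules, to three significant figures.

E ≈ 1.88 × 10^15 J

v = 22400 m/s.
Mass m = (π/6) ρ d³ = (π/6) × 2190 × (18.7)³ = 7.498 × 10^6 kg
E = ½ m v² = 0.5 × 7.498 × 10^6 × (22400)² = 1.881 × 10^15 J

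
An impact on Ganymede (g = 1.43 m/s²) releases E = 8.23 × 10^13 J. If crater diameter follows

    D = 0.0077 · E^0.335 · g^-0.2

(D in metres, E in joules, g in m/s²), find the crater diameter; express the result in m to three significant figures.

E^0.335 = (8.23 × 10^13)^0.335 = 4.588 × 10^4
g^-0.2 = 1.43^-0.2 = 0.9310
D = 0.0077 × 4.588 × 10^4 × 0.9310 = 328.9 m

D ≈ 329 m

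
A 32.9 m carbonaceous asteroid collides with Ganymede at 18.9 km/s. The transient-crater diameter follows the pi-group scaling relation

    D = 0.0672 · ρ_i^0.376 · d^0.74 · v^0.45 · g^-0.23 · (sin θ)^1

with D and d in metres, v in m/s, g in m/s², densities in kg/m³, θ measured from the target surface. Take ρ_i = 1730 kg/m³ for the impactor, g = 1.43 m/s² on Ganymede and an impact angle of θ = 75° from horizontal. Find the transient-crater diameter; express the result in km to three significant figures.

D ≈ 1.10 km

In SI units: v = 18900 m/s.
ρ_i^0.376 = 1730^0.376 = 16.50
d^0.74 = 32.9^0.74 = 13.27
v^0.45 = 18900^0.45 = 84.02
g^-0.23 = 1.43^-0.23 = 0.9210
(sin 75°)^1 = 0.9659^1 = 0.9659
D = 0.0672 × 16.50 × 13.27 × 84.02 × 0.9210 × 0.9659 = 1100 m
   = 1.100 km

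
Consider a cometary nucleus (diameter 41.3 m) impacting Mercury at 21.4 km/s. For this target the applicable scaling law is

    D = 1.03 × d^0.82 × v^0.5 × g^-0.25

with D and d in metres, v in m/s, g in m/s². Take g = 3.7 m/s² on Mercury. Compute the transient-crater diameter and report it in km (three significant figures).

D ≈ 2.30 km

In SI units: v = 21400 m/s.
d^0.82 = 41.3^0.82 = 21.14
v^0.5 = 21400^0.5 = 146.3
g^-0.25 = 3.7^-0.25 = 0.7210
D = 1.03 × 21.14 × 146.3 × 0.7210 = 2297 m
   = 2.297 km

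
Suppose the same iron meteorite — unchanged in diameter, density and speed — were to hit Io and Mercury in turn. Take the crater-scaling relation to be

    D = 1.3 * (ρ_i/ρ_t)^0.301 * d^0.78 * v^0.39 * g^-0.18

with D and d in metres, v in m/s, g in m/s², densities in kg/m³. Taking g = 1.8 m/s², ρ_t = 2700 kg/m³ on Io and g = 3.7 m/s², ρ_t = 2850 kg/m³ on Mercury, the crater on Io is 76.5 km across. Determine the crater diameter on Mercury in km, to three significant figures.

D ≈ 66.1 km

The impactor-only factors (d, v, ρ_i) cancel in the ratio, leaving D_Mercury/D_Io = (g_Mercury/g_Io)^-0.18 · (ρ_t,Io/ρ_t,Mercury)^0.301.
(3.7/1.8)^-0.18 = 2.056^-0.18 = 0.8783
(2700/2850)^0.301 = 0.9474^0.301 = 0.9839
Ratio = 0.8783 × 0.9839 = 0.8642
D_Mercury = 0.8642 × 76.5 km = 66.1 km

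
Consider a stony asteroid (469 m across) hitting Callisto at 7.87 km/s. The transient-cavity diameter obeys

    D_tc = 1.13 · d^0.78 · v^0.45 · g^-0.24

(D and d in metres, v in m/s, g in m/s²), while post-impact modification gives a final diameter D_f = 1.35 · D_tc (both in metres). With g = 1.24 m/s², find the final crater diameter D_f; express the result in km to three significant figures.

D_f ≈ 9.95 km

v = 7870 m/s.
d^0.78 = 469^0.78 = 121.2
v^0.45 = 7870^0.45 = 56.65
g^-0.24 = 1.24^-0.24 = 0.9497
D_tc = 1.13 × 121.2 × 56.65 × 0.9497 = 7368 m
D_f = 1.35 × 7368 = 9947 m
     = 9.947 km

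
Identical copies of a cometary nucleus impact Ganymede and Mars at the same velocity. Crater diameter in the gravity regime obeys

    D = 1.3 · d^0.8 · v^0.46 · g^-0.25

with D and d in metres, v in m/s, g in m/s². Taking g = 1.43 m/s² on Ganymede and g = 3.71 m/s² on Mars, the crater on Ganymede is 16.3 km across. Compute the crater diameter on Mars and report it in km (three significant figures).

All impactor-dependent factors cancel in the ratio, leaving D_Mars/D_Ganymede = (g_Mars/g_Ganymede)^-0.25.
(3.71/1.43)^-0.25 = 2.594^-0.25 = 0.7880
D_Mars = 0.7880 × 16.3 km = 12.8 km

D ≈ 12.8 km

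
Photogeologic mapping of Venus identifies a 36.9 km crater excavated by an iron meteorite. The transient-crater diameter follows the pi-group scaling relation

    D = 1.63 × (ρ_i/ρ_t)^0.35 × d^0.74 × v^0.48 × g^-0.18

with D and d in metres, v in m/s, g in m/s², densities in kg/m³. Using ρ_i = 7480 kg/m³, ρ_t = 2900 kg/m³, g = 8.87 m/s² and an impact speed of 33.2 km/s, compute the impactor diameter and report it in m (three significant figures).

d ≈ 973 m

Rearranging for d: d = [D / (1.63 · (7480/2900)^0.35 · 33200^0.48 · 8.87^-0.18)]^(1/0.74).
D = 36900 m.
(7480/2900)^0.35 = 1.393
33200^0.48 = 148.0
8.87^-0.18 = 0.6751
Denominator = 1.63 × 1.393 × 148.0 × 0.6751 = 226.9
D / 226.9 = 36900 / 226.9 = 162.6
d = 162.6^(1/0.74) = 162.6^1.3514 = 973.0 m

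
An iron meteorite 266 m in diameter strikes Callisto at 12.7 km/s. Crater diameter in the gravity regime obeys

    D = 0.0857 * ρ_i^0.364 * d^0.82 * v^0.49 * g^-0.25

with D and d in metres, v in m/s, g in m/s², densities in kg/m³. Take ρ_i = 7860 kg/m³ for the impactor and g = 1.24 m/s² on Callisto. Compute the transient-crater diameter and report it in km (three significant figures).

D ≈ 21.2 km

In SI units: v = 12700 m/s.
ρ_i^0.364 = 7860^0.364 = 26.18
d^0.82 = 266^0.82 = 97.37
v^0.49 = 12700^0.49 = 102.5
g^-0.25 = 1.24^-0.25 = 0.9476
D = 0.0857 × 26.18 × 97.37 × 102.5 × 0.9476 = 21219 m
   = 21.22 km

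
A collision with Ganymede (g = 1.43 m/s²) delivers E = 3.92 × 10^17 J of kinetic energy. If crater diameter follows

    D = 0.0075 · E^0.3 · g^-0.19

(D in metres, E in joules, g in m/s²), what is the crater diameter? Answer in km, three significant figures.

D ≈ 1.33 km

E^0.3 = (3.92 × 10^17)^0.3 = 1.897 × 10^5
g^-0.19 = 1.43^-0.19 = 0.9343
D = 0.0075 × 1.897 × 10^5 × 0.9343 = 1329 m
   = 1.329 km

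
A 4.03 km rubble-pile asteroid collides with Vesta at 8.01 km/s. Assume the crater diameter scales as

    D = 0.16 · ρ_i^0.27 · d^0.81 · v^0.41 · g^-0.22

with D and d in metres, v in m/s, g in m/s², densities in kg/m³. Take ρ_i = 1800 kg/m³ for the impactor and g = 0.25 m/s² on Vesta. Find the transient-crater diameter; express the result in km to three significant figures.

In SI units: d = 4030 m, v = 8010 m/s.
ρ_i^0.27 = 1800^0.27 = 7.567
d^0.81 = 4030^0.81 = 832.3
v^0.41 = 8010^0.41 = 39.86
g^-0.22 = 0.25^-0.22 = 1.357
D = 0.16 × 7.567 × 832.3 × 39.86 × 1.357 = 54506 m
   = 54.51 km

D ≈ 54.5 km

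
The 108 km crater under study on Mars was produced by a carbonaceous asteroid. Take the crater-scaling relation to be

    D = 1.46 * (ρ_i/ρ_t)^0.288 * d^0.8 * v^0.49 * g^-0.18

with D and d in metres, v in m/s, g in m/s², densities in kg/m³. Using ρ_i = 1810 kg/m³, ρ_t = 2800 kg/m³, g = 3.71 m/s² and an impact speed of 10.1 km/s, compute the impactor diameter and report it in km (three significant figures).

d ≈ 6.76 km

Rearranging for d: d = [D / (1.46 · (1810/2800)^0.288 · 10100^0.49 · 3.71^-0.18)]^(1/0.8).
D = 108000 m.
(1810/2800)^0.288 = 0.8819
10100^0.49 = 91.65
3.71^-0.18 = 0.7898
Denominator = 1.46 × 0.8819 × 91.65 × 0.7898 = 93.20
D / 93.20 = 108000 / 93.20 = 1159
d = 1159^(1/0.8) = 1159^1.25 = 6762 m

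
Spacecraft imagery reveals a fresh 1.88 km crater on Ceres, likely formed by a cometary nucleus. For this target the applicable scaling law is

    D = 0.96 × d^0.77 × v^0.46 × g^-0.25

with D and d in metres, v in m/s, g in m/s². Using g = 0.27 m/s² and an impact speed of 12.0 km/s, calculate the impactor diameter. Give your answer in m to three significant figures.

d ≈ 45.0 m

Rearranging for d: d = [D / (0.96 · 12000^0.46 · 0.27^-0.25)]^(1/0.77).
D = 1880 m.
12000^0.46 = 75.24
0.27^-0.25 = 1.387
Denominator = 0.96 × 75.24 × 1.387 = 100.2
D / 100.2 = 1880 / 100.2 = 18.76
d = 18.76^(1/0.77) = 18.76^1.2987 = 45.03 m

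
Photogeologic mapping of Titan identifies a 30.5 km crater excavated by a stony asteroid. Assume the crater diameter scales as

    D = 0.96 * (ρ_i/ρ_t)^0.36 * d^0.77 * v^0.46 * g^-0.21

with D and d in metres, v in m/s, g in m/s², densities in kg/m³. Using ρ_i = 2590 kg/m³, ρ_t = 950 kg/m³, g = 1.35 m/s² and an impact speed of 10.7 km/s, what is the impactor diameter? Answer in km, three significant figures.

d ≈ 1.87 km

Rearranging for d: d = [D / (0.96 · (2590/950)^0.36 · 10700^0.46 · 1.35^-0.21)]^(1/0.77).
D = 30500 m.
(2590/950)^0.36 = 1.435
10700^0.46 = 71.37
1.35^-0.21 = 0.9389
Denominator = 0.96 × 1.435 × 71.37 × 0.9389 = 92.31
D / 92.31 = 30500 / 92.31 = 330.4
d = 330.4^(1/0.77) = 330.4^1.2987 = 1868 m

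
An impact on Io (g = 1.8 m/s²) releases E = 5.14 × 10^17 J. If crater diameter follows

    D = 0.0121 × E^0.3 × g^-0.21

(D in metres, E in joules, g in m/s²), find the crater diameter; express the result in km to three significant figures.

D ≈ 2.20 km

E^0.3 = (5.14 × 10^17)^0.3 = 2.057 × 10^5
g^-0.21 = 1.8^-0.21 = 0.8839
D = 0.0121 × 2.057 × 10^5 × 0.8839 = 2200 m
   = 2.200 km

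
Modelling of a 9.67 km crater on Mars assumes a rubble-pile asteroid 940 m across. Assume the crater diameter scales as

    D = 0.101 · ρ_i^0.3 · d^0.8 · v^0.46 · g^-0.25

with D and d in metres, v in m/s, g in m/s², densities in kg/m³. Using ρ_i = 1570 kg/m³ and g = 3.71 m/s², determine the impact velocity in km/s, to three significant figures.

Rearranging for v: v = [D / (0.101 · 1570^0.3 · 940^0.8 · 3.71^-0.25)]^(1/0.46).
D = 9670 m.
1570^0.3 = 9.094
940^0.8 = 239.1
3.71^-0.25 = 0.7205
Denominator = 0.101 × 9.094 × 239.1 × 0.7205 = 158.2
D / 158.2 = 9670 / 158.2 = 61.13
v = 61.13^(1/0.46) = 61.13^2.1739 = 7641 m/s

v ≈ 7.64 km/s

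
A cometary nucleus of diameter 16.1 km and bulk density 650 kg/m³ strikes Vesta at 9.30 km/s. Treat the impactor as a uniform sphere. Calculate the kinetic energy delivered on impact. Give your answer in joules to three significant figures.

E ≈ 6.14 × 10^22 J

d = 16100 m; v = 9300 m/s.
Mass m = (π/6) ρ d³ = (π/6) × 650 × (16100)³ = 1.420 × 10^15 kg
E = ½ m v² = 0.5 × 1.420 × 10^15 × (9300)² = 6.141 × 10^22 J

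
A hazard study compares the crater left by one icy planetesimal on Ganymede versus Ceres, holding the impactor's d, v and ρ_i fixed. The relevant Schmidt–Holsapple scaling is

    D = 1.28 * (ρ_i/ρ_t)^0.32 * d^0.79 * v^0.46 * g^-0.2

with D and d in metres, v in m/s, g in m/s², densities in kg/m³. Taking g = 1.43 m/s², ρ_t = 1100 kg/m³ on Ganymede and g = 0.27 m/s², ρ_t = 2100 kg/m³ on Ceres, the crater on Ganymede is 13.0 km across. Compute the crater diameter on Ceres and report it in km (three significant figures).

The impactor-only factors (d, v, ρ_i) cancel in the ratio, leaving D_Ceres/D_Ganymede = (g_Ceres/g_Ganymede)^-0.2 · (ρ_t,Ganymede/ρ_t,Ceres)^0.32.
(0.27/1.43)^-0.2 = 0.1888^-0.2 = 1.396
(1100/2100)^0.32 = 0.5238^0.32 = 0.8131
Ratio = 1.396 × 0.8131 = 1.135
D_Ceres = 1.135 × 13.0 km = 14.8 km

D ≈ 14.8 km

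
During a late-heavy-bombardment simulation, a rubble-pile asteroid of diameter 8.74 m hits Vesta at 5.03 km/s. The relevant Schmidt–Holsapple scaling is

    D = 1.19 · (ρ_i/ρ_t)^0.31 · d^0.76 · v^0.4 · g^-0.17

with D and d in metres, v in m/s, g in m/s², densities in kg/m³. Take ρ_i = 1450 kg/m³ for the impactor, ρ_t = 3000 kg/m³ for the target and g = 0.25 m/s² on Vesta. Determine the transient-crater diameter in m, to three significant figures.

In SI units: v = 5030 m/s.
(ρ_i/ρ_t)^0.31 = (1450/3000)^0.31 = 0.7982
d^0.76 = 8.74^0.76 = 5.195
v^0.4 = 5030^0.4 = 30.24
g^-0.17 = 0.25^-0.17 = 1.266
D = 1.19 × 0.7982 × 5.195 × 30.24 × 1.266 = 188.9 m

D ≈ 189 m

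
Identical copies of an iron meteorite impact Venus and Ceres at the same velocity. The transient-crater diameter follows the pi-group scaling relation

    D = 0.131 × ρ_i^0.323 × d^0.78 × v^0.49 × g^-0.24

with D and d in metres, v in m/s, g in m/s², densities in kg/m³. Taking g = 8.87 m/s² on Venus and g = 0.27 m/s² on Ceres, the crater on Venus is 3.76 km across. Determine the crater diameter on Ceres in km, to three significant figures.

All impactor-dependent factors cancel in the ratio, leaving D_Ceres/D_Venus = (g_Ceres/g_Venus)^-0.24.
(0.27/8.87)^-0.24 = 0.03044^-0.24 = 2.312
D_Ceres = 2.312 × 3.76 km = 8.69 km

D ≈ 8.69 km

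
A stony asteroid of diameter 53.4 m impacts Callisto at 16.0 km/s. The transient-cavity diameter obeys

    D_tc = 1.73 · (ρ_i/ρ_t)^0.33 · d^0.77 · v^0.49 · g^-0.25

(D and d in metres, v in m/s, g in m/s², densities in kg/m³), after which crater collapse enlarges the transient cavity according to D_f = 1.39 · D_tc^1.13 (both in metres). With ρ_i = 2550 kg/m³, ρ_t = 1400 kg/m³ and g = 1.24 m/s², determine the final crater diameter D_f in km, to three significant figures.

v = 16000 m/s.
(ρ_i/ρ_t)^0.33 = (2550/1400)^0.33 = 1.219
d^0.77 = 53.4^0.77 = 21.39
v^0.49 = 16000^0.49 = 114.8
g^-0.25 = 1.24^-0.25 = 0.9476
D_tc = 1.73 × 1.219 × 21.39 × 114.8 × 0.9476 = 4907 m
D_f = 1.39 × (4907)^1.13 = 20589 m
     = 20.59 km

D_f ≈ 20.6 km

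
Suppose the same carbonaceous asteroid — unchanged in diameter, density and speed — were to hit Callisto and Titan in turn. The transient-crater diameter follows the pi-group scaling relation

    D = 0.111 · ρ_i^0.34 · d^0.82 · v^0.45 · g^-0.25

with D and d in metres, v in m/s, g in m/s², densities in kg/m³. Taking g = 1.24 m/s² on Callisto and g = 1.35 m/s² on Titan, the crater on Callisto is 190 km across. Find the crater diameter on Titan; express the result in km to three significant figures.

D ≈ 186 km

All impactor-dependent factors cancel in the ratio, leaving D_Titan/D_Callisto = (g_Titan/g_Callisto)^-0.25.
(1.35/1.24)^-0.25 = 1.089^-0.25 = 0.9789
D_Titan = 0.9789 × 190 km = 186 km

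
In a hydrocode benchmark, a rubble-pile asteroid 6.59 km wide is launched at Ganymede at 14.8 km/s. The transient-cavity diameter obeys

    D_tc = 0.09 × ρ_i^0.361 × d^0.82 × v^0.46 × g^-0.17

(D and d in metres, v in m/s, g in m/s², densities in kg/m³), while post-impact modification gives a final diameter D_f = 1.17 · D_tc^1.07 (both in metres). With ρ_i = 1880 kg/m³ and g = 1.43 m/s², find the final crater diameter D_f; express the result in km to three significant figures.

D_f ≈ 388 km

In SI: d = 6590 m, v = 14800 m/s.
ρ_i^0.361 = 1880^0.361 = 15.20
d^0.82 = 6590^0.82 = 1354
v^0.46 = 14800^0.46 = 82.86
g^-0.17 = 1.43^-0.17 = 0.9410
D_tc = 0.09 × 15.20 × 1354 × 82.86 × 0.9410 = 1.444 × 10^5 m
D_f = 1.17 × (1.444 × 10^5)^1.07 = 3.881 × 10^5 m
     = 388.1 km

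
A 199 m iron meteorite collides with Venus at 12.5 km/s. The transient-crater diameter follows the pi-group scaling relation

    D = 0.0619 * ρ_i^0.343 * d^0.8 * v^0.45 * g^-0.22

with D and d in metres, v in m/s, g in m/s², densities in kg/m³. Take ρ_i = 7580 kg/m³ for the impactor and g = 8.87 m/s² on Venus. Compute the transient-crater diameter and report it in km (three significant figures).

In SI units: v = 12500 m/s.
ρ_i^0.343 = 7580^0.343 = 21.42
d^0.8 = 199^0.8 = 69.04
v^0.45 = 12500^0.45 = 69.76
g^-0.22 = 8.87^-0.22 = 0.6187
D = 0.0619 × 21.42 × 69.04 × 69.76 × 0.6187 = 3951 m
   = 3.951 km

D ≈ 3.95 km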